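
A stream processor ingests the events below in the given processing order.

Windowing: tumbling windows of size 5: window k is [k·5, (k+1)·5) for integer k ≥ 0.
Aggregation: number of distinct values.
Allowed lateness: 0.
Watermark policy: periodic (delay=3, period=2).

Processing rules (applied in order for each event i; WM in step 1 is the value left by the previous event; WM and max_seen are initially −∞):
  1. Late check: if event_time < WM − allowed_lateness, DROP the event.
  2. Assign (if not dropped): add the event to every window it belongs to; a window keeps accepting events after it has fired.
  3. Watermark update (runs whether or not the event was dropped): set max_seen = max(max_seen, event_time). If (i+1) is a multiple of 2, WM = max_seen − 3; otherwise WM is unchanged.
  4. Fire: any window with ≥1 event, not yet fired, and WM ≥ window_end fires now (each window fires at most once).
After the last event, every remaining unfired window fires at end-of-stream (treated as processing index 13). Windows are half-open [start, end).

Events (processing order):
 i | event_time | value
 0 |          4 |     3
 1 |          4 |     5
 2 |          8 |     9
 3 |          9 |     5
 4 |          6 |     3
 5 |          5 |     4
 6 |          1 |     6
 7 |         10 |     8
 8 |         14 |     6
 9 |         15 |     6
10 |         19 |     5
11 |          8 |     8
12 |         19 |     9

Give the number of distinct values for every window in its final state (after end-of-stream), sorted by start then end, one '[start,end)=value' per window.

[0,5)=2 [5,10)=3 [10,15)=2 [15,20)=3

i=0 t=4 v=3: → [0,5); WM=−∞
i=1 t=4 v=5: → [0,5); WM=1
i=2 t=8 v=9: → [5,10); WM=1
i=3 t=9 v=5: → [5,10); WM=6; [0,5) fires=2
i=4 t=6 v=3: → [5,10); WM=6
i=5 t=5 v=4: DROP (t<6-0); WM=6
i=6 t=1 v=6: DROP (t<6-0); WM=6
i=7 t=10 v=8: → [10,15); WM=7
i=8 t=14 v=6: → [10,15); WM=7
i=9 t=15 v=6: → [15,20); WM=12; [5,10) fires=3
i=10 t=19 v=5: → [15,20); WM=12
i=11 t=8 v=8: DROP (t<12-0); WM=16; [10,15) fires=2
i=12 t=19 v=9: → [15,20); WM=16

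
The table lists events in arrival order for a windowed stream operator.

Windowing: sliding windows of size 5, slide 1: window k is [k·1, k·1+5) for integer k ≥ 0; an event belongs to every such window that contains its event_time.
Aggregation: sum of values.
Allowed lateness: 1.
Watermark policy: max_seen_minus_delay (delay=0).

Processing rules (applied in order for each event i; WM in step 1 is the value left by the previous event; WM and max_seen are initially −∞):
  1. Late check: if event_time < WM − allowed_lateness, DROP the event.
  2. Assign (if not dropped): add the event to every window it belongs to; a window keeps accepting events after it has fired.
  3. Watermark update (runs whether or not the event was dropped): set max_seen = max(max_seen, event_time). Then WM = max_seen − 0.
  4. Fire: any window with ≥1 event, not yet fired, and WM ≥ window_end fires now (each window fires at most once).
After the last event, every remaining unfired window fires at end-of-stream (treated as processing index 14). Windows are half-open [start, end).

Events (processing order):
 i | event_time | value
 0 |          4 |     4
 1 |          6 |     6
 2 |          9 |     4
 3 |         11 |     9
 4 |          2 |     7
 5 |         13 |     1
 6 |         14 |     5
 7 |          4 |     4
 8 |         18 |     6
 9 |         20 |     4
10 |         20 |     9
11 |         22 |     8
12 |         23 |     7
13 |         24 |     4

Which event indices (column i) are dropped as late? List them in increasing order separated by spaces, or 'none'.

4 7

i=0 t=4 v=4: → [4,9),[3,8),[2,7),[1,6),[0,5); WM=4
i=1 t=6 v=6: → [6,11),[5,10),[4,9),[3,8),[2,7); WM=6; [0,5) fires=4 [1,6) fires=4
i=2 t=9 v=4: → [9,14),[8,13),[7,12),[6,11),[5,10); WM=9; [2,7) fires=10 [3,8) fires=10 [4,9) fires=10
i=3 t=11 v=9: → [11,16),[10,15),[9,14),[8,13),[7,12); WM=11; [5,10) fires=10 [6,11) fires=10
i=4 t=2 v=7: DROP (t<11-1); WM=11
i=5 t=13 v=1: → [13,18),[12,17),[11,16),[10,15),[9,14); WM=13; [7,12) fires=13 [8,13) fires=13
i=6 t=14 v=5: → [14,19),[13,18),[12,17),[11,16),[10,15); WM=14; [9,14) fires=14
i=7 t=4 v=4: DROP (t<14-1); WM=14
i=8 t=18 v=6: → [18,23),[17,22),[16,21),[15,20),[14,19); WM=18; [10,15) fires=15 [11,16) fires=15 [12,17) fires=6 [13,18) fires=6
i=9 t=20 v=4: → [20,25),[19,24),[18,23),[17,22),[16,21); WM=20; [14,19) fires=11 [15,20) fires=6
i=10 t=20 v=9: → [20,25),[19,24),[18,23),[17,22),[16,21); WM=20
i=11 t=22 v=8: → [22,27),[21,26),[20,25),[19,24),[18,23); WM=22; [16,21) fires=19 [17,22) fires=19
i=12 t=23 v=7: → [23,28),[22,27),[21,26),[20,25),[19,24); WM=23; [18,23) fires=27
i=13 t=24 v=4: → [24,29),[23,28),[22,27),[21,26),[20,25); WM=24; [19,24) fires=28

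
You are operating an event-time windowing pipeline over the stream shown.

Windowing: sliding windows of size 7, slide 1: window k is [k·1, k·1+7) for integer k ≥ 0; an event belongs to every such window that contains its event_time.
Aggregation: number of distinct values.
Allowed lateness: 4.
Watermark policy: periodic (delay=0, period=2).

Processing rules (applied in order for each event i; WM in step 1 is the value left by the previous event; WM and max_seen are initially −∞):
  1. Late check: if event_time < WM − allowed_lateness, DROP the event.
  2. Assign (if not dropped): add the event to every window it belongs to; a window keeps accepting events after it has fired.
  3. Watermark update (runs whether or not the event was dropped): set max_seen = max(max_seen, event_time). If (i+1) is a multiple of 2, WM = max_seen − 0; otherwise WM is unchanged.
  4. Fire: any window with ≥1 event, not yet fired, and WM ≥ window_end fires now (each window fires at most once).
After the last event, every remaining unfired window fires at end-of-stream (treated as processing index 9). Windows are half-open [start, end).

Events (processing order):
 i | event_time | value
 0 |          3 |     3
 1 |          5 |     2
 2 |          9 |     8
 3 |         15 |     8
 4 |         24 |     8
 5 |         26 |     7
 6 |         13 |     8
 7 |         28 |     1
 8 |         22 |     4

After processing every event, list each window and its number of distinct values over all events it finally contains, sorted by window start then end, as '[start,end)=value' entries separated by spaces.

[0,7)=2 [1,8)=2 [2,9)=2 [3,10)=3 [4,11)=2 [5,12)=2 [6,13)=1 [7,14)=1 [8,15)=1 [9,16)=1 [10,17)=1 [11,18)=1 [12,19)=1 [13,20)=1 [14,21)=1 [15,22)=1 [18,25)=1 [19,26)=1 [20,27)=2 [21,28)=2 [22,29)=3 [23,30)=3 [24,31)=3 [25,32)=2 [26,33)=2 [27,34)=1 [28,35)=1

i=0 t=3 v=3: → [3,10),[2,9),[1,8),[0,7); WM=−∞
i=1 t=5 v=2: → [5,12),[4,11),[3,10),[2,9),[1,8),[0,7); WM=5
i=2 t=9 v=8: → [9,16),[8,15),[7,14),[6,13),[5,12),[4,11),[3,10); WM=5
i=3 t=15 v=8: → [15,22),[14,21),[13,20),[12,19),[11,18),[10,17),[9,16); WM=15; [0,7) fires=2 [1,8) fires=2 [2,9) fires=2 [3,10) fires=3 [4,11) fires=2 [5,12) fires=2 [6,13) fires=1 [7,14) fires=1 [8,15) fires=1
i=4 t=24 v=8: → [24,31),[23,30),[22,29),[21,28),[20,27),[19,26),[18,25); WM=15
i=5 t=26 v=7: → [26,33),[25,32),[24,31),[23,30),[22,29),[21,28),[20,27); WM=26; [9,16) fires=1 [10,17) fires=1 [11,18) fires=1 [12,19) fires=1 [13,20) fires=1 [14,21) fires=1 [15,22) fires=1 [18,25) fires=1 [19,26) fires=1
i=6 t=13 v=8: DROP (t<26-4); WM=26
i=7 t=28 v=1: → [28,35),[27,34),[26,33),[25,32),[24,31),[23,30),[22,29); WM=28; [20,27) fires=2 [21,28) fires=2
i=8 t=22 v=4: DROP (t<28-4); WM=28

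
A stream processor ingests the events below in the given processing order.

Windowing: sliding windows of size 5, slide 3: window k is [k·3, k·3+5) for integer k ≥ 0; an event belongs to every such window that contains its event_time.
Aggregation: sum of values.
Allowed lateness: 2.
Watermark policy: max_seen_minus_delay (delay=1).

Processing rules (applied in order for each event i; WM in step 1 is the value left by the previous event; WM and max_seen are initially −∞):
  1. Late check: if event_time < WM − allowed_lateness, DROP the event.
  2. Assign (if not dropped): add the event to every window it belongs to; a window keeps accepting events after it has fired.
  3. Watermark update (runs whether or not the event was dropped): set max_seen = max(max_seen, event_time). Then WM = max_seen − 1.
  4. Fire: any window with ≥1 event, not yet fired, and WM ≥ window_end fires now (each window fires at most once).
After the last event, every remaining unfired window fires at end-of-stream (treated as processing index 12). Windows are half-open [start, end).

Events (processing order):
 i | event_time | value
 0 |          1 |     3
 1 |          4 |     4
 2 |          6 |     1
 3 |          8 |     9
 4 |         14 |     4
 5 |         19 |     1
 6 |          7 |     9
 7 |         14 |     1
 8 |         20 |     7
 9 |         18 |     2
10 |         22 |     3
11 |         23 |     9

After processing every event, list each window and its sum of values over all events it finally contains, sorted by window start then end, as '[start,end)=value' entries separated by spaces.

[0,5)=7 [3,8)=5 [6,11)=10 [12,17)=4 [15,20)=3 [18,23)=13 [21,26)=12

i=0 t=1 v=3: → [0,5); WM=0
i=1 t=4 v=4: → [3,8),[0,5); WM=3
i=2 t=6 v=1: → [6,11),[3,8); WM=5; [0,5) fires=7
i=3 t=8 v=9: → [6,11); WM=7
i=4 t=14 v=4: → [12,17); WM=13; [3,8) fires=5 [6,11) fires=10
i=5 t=19 v=1: → [18,23),[15,20); WM=18; [12,17) fires=4
i=6 t=7 v=9: DROP (t<18-2); WM=18
i=7 t=14 v=1: DROP (t<18-2); WM=18
i=8 t=20 v=7: → [18,23); WM=19
i=9 t=18 v=2: → [18,23),[15,20); WM=19
i=10 t=22 v=3: → [21,26),[18,23); WM=21; [15,20) fires=3
i=11 t=23 v=9: → [21,26); WM=22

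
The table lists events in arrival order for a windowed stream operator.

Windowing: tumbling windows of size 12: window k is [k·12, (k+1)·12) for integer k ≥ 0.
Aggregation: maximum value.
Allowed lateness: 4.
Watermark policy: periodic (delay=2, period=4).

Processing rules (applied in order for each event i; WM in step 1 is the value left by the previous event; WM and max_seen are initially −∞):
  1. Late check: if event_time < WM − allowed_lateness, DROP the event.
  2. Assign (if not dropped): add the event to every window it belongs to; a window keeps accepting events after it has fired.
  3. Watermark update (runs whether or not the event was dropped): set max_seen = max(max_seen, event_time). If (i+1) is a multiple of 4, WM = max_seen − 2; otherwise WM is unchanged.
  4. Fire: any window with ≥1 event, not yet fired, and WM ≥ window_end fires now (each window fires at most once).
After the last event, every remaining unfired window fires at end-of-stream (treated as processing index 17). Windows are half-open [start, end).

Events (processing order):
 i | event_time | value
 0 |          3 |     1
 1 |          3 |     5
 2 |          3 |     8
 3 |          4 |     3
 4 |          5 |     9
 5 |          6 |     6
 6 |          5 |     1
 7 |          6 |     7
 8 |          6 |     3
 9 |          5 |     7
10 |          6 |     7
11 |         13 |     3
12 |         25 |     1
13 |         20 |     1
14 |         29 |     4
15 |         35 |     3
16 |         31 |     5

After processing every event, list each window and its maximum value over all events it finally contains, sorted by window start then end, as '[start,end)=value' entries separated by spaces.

i=0 t=3 v=1: → [0,12); WM=−∞
i=1 t=3 v=5: → [0,12); WM=−∞
i=2 t=3 v=8: → [0,12); WM=−∞
i=3 t=4 v=3: → [0,12); WM=2
i=4 t=5 v=9: → [0,12); WM=2
i=5 t=6 v=6: → [0,12); WM=2
i=6 t=5 v=1: → [0,12); WM=2
i=7 t=6 v=7: → [0,12); WM=4
i=8 t=6 v=3: → [0,12); WM=4
i=9 t=5 v=7: → [0,12); WM=4
i=10 t=6 v=7: → [0,12); WM=4
i=11 t=13 v=3: → [12,24); WM=11
i=12 t=25 v=1: → [24,36); WM=11
i=13 t=20 v=1: → [12,24); WM=11
i=14 t=29 v=4: → [24,36); WM=11
i=15 t=35 v=3: → [24,36); WM=33; [0,12) fires=9 [12,24) fires=3
i=16 t=31 v=5: → [24,36); WM=33

[0,12)=9 [12,24)=3 [24,36)=5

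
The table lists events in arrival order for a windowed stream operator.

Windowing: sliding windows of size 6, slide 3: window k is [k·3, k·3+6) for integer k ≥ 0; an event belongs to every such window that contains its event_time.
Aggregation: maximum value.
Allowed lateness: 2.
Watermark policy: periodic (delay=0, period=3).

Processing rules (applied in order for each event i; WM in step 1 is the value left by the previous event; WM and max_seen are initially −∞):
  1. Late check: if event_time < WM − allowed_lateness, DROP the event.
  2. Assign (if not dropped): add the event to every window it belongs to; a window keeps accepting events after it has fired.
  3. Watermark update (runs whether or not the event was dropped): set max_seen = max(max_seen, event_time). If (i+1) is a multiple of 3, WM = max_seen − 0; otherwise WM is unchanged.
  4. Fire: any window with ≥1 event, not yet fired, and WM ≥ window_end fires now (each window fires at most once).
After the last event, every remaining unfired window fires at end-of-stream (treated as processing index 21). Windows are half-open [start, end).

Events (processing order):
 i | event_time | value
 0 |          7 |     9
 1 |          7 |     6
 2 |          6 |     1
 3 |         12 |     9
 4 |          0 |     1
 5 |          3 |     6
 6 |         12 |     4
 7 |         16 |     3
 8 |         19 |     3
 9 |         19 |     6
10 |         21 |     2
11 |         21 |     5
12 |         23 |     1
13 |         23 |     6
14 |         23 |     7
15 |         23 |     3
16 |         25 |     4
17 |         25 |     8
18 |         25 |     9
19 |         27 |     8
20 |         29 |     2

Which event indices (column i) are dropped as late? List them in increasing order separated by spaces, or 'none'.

i=0 t=7 v=9: → [6,12),[3,9); WM=−∞
i=1 t=7 v=6: → [6,12),[3,9); WM=−∞
i=2 t=6 v=1: → [6,12),[3,9); WM=7
i=3 t=12 v=9: → [12,18),[9,15); WM=7
i=4 t=0 v=1: DROP (t<7-2); WM=7
i=5 t=3 v=6: DROP (t<7-2); WM=12; [3,9) fires=9 [6,12) fires=9
i=6 t=12 v=4: → [12,18),[9,15); WM=12
i=7 t=16 v=3: → [15,21),[12,18); WM=12
i=8 t=19 v=3: → [18,24),[15,21); WM=19; [9,15) fires=9 [12,18) fires=9
i=9 t=19 v=6: → [18,24),[15,21); WM=19
i=10 t=21 v=2: → [21,27),[18,24); WM=19
i=11 t=21 v=5: → [21,27),[18,24); WM=21; [15,21) fires=6
i=12 t=23 v=1: → [21,27),[18,24); WM=21
i=13 t=23 v=6: → [21,27),[18,24); WM=21
i=14 t=23 v=7: → [21,27),[18,24); WM=23
i=15 t=23 v=3: → [21,27),[18,24); WM=23
i=16 t=25 v=4: → [24,30),[21,27); WM=23
i=17 t=25 v=8: → [24,30),[21,27); WM=25; [18,24) fires=7
i=18 t=25 v=9: → [24,30),[21,27); WM=25
i=19 t=27 v=8: → [27,33),[24,30); WM=25
i=20 t=29 v=2: → [27,33),[24,30); WM=29; [21,27) fires=9

4 5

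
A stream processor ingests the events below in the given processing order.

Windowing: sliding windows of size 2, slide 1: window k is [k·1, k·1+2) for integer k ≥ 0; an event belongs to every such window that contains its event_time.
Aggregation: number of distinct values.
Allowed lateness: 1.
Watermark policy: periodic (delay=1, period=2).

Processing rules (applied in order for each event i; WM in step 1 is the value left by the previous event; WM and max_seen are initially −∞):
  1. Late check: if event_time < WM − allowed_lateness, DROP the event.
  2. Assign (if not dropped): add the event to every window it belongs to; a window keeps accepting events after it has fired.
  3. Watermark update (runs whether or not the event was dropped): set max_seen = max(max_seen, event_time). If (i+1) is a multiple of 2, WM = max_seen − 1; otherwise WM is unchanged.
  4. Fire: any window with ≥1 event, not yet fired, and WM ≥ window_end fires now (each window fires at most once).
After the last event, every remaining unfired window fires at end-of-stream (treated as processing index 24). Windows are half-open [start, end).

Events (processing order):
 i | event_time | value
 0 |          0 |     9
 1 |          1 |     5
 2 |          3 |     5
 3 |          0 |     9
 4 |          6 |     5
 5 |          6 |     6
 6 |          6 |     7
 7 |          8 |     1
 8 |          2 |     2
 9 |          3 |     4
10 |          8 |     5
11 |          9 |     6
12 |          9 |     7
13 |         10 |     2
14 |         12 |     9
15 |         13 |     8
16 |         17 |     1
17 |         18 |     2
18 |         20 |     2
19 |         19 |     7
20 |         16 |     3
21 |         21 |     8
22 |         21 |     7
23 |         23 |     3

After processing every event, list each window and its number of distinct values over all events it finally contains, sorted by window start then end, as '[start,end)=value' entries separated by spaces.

i=0 t=0 v=9: → [0,2); WM=−∞
i=1 t=1 v=5: → [1,3),[0,2); WM=0
i=2 t=3 v=5: → [3,5),[2,4); WM=0
i=3 t=0 v=9: → [0,2); WM=2; [0,2) fires=2
i=4 t=6 v=5: → [6,8),[5,7); WM=2
i=5 t=6 v=6: → [6,8),[5,7); WM=5; [1,3) fires=1 [2,4) fires=1 [3,5) fires=1
i=6 t=6 v=7: → [6,8),[5,7); WM=5
i=7 t=8 v=1: → [8,10),[7,9); WM=7; [5,7) fires=3
i=8 t=2 v=2: DROP (t<7-1); WM=7
i=9 t=3 v=4: DROP (t<7-1); WM=7
i=10 t=8 v=5: → [8,10),[7,9); WM=7
i=11 t=9 v=6: → [9,11),[8,10); WM=8; [6,8) fires=3
i=12 t=9 v=7: → [9,11),[8,10); WM=8
i=13 t=10 v=2: → [10,12),[9,11); WM=9; [7,9) fires=2
i=14 t=12 v=9: → [12,14),[11,13); WM=9
i=15 t=13 v=8: → [13,15),[12,14); WM=12; [8,10) fires=4 [9,11) fires=3 [10,12) fires=1
i=16 t=17 v=1: → [17,19),[16,18); WM=12
i=17 t=18 v=2: → [18,20),[17,19); WM=17; [11,13) fires=1 [12,14) fires=2 [13,15) fires=1
i=18 t=20 v=2: → [20,22),[19,21); WM=17
i=19 t=19 v=7: → [19,21),[18,20); WM=19; [16,18) fires=1 [17,19) fires=2
i=20 t=16 v=3: DROP (t<19-1); WM=19
i=21 t=21 v=8: → [21,23),[20,22); WM=20; [18,20) fires=2
i=22 t=21 v=7: → [21,23),[20,22); WM=20
i=23 t=23 v=3: → [23,25),[22,24); WM=22; [19,21) fires=2 [20,22) fires=3

[0,2)=2 [1,3)=1 [2,4)=1 [3,5)=1 [5,7)=3 [6,8)=3 [7,9)=2 [8,10)=4 [9,11)=3 [10,12)=1 [11,13)=1 [12,14)=2 [13,15)=1 [16,18)=1 [17,19)=2 [18,20)=2 [19,21)=2 [20,22)=3 [21,23)=2 [22,24)=1 [23,25)=1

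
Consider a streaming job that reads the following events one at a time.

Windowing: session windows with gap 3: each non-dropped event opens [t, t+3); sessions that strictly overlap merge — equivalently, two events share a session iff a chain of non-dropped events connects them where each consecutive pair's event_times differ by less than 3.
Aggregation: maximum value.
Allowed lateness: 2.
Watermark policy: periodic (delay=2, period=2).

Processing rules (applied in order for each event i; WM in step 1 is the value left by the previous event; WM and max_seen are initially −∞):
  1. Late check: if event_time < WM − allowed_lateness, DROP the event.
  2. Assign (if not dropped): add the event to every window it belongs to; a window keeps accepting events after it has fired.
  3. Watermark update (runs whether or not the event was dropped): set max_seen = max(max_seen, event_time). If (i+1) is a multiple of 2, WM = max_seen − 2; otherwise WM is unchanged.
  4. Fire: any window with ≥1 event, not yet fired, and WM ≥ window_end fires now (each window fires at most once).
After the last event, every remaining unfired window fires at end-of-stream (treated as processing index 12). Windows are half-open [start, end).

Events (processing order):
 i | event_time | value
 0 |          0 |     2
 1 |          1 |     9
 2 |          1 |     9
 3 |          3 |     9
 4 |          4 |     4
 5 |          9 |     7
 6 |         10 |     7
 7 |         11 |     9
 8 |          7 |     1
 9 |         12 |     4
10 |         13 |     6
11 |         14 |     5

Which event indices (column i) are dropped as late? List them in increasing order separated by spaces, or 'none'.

none

i=0 t=0 v=2: → [0,3); WM=−∞
i=1 t=1 v=9: → [0,4); WM=-1
i=2 t=1 v=9: → [0,4); WM=-1
i=3 t=3 v=9: → [0,6); WM=1
i=4 t=4 v=4: → [0,7); WM=1
i=5 t=9 v=7: → [9,12); WM=7
i=6 t=10 v=7: → [9,13); WM=7
i=7 t=11 v=9: → [9,14); WM=9
i=8 t=7 v=1: → [7,14); WM=9
i=9 t=12 v=4: → [7,15); WM=10
i=10 t=13 v=6: → [7,16); WM=10
i=11 t=14 v=5: → [7,17); WM=12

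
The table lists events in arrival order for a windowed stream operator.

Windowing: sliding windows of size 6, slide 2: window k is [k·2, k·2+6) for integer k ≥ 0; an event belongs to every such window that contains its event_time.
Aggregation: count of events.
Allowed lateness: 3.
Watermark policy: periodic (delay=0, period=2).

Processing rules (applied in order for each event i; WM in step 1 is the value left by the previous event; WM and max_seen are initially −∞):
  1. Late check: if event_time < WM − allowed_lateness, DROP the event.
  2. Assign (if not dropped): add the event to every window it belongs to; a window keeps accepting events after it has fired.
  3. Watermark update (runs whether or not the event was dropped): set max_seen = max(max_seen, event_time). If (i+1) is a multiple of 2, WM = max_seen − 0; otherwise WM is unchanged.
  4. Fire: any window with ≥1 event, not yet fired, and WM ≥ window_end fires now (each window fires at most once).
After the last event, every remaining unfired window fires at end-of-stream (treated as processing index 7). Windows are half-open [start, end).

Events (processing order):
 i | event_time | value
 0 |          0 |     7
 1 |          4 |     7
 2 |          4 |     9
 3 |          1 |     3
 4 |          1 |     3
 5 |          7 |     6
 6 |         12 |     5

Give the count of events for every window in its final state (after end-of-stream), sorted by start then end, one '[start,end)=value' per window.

[0,6)=5 [2,8)=3 [4,10)=3 [6,12)=1 [8,14)=1 [10,16)=1 [12,18)=1

i=0 t=0 v=7: → [0,6); WM=−∞
i=1 t=4 v=7: → [4,10),[2,8),[0,6); WM=4
i=2 t=4 v=9: → [4,10),[2,8),[0,6); WM=4
i=3 t=1 v=3: → [0,6); WM=4
i=4 t=1 v=3: → [0,6); WM=4
i=5 t=7 v=6: → [6,12),[4,10),[2,8); WM=7; [0,6) fires=5
i=6 t=12 v=5: → [12,18),[10,16),[8,14); WM=7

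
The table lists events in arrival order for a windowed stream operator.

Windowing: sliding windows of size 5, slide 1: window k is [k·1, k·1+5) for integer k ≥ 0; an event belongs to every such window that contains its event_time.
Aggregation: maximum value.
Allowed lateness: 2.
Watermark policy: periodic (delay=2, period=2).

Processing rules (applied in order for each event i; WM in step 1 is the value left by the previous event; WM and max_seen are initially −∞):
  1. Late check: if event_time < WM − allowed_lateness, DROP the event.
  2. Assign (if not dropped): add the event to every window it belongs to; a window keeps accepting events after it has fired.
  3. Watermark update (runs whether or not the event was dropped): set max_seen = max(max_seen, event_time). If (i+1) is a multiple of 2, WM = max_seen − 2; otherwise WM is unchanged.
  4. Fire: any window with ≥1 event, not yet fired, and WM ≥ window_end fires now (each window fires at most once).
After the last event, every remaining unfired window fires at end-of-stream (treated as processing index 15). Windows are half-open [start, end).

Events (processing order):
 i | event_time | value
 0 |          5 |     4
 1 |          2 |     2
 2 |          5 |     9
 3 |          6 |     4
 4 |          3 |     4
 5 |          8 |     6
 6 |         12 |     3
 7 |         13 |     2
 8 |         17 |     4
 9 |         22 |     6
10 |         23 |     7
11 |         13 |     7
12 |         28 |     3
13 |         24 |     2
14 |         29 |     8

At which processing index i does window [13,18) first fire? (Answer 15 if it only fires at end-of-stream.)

9

i=0 t=5 v=4: → [5,10),[4,9),[3,8),[2,7),[1,6); WM=−∞
i=1 t=2 v=2: → [2,7),[1,6),[0,5); WM=3
i=2 t=5 v=9: → [5,10),[4,9),[3,8),[2,7),[1,6); WM=3
i=3 t=6 v=4: → [6,11),[5,10),[4,9),[3,8),[2,7); WM=4
i=4 t=3 v=4: → [3,8),[2,7),[1,6),[0,5); WM=4
i=5 t=8 v=6: → [8,13),[7,12),[6,11),[5,10),[4,9); WM=6; [0,5) fires=4 [1,6) fires=9
i=6 t=12 v=3: → [12,17),[11,16),[10,15),[9,14),[8,13); WM=6
i=7 t=13 v=2: → [13,18),[12,17),[11,16),[10,15),[9,14); WM=11; [2,7) fires=9 [3,8) fires=9 [4,9) fires=9 [5,10) fires=9 [6,11) fires=6
i=8 t=17 v=4: → [17,22),[16,21),[15,20),[14,19),[13,18); WM=11
i=9 t=22 v=6: → [22,27),[21,26),[20,25),[19,24),[18,23); WM=20; [7,12) fires=6 [8,13) fires=6 [9,14) fires=3 [10,15) fires=3 [11,16) fires=3 [12,17) fires=3 [13,18) fires=4 [14,19) fires=4 [15,20) fires=4
i=10 t=23 v=7: → [23,28),[22,27),[21,26),[20,25),[19,24); WM=20
i=11 t=13 v=7: DROP (t<20-2); WM=21; [16,21) fires=4
i=12 t=28 v=3: → [28,33),[27,32),[26,31),[25,30),[24,29); WM=21
i=13 t=24 v=2: → [24,29),[23,28),[22,27),[21,26),[20,25); WM=26; [17,22) fires=4 [18,23) fires=6 [19,24) fires=7 [20,25) fires=7 [21,26) fires=7
i=14 t=29 v=8: → [29,34),[28,33),[27,32),[26,31),[25,30); WM=26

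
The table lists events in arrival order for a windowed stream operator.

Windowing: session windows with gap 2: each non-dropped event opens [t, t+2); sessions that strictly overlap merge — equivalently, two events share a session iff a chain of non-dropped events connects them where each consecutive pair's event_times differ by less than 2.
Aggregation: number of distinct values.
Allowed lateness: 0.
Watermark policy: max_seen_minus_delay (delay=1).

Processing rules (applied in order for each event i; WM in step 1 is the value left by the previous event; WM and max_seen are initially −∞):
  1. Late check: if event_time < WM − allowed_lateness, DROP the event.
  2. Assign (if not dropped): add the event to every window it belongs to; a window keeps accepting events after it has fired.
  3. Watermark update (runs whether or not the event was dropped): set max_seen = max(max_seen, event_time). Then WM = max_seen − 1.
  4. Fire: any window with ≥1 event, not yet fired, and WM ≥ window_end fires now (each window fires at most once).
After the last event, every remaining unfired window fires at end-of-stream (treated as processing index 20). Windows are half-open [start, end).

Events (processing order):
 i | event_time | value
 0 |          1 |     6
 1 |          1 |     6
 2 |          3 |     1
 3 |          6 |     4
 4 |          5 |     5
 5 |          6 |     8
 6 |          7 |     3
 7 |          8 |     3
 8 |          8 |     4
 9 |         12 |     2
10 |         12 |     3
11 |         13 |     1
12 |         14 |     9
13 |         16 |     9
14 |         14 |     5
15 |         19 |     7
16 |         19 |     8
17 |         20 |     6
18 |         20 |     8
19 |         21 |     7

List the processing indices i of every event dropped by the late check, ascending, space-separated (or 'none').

i=0 t=1 v=6: → [1,3); WM=0
i=1 t=1 v=6: → [1,3); WM=0
i=2 t=3 v=1: → [3,5); WM=2
i=3 t=6 v=4: → [6,8); WM=5
i=4 t=5 v=5: → [5,8); WM=5
i=5 t=6 v=8: → [5,8); WM=5
i=6 t=7 v=3: → [5,9); WM=6
i=7 t=8 v=3: → [5,10); WM=7
i=8 t=8 v=4: → [5,10); WM=7
i=9 t=12 v=2: → [12,14); WM=11
i=10 t=12 v=3: → [12,14); WM=11
i=11 t=13 v=1: → [12,15); WM=12
i=12 t=14 v=9: → [12,16); WM=13
i=13 t=16 v=9: → [16,18); WM=15
i=14 t=14 v=5: DROP (t<15-0); WM=15
i=15 t=19 v=7: → [19,21); WM=18
i=16 t=19 v=8: → [19,21); WM=18
i=17 t=20 v=6: → [19,22); WM=19
i=18 t=20 v=8: → [19,22); WM=19
i=19 t=21 v=7: → [19,23); WM=20

14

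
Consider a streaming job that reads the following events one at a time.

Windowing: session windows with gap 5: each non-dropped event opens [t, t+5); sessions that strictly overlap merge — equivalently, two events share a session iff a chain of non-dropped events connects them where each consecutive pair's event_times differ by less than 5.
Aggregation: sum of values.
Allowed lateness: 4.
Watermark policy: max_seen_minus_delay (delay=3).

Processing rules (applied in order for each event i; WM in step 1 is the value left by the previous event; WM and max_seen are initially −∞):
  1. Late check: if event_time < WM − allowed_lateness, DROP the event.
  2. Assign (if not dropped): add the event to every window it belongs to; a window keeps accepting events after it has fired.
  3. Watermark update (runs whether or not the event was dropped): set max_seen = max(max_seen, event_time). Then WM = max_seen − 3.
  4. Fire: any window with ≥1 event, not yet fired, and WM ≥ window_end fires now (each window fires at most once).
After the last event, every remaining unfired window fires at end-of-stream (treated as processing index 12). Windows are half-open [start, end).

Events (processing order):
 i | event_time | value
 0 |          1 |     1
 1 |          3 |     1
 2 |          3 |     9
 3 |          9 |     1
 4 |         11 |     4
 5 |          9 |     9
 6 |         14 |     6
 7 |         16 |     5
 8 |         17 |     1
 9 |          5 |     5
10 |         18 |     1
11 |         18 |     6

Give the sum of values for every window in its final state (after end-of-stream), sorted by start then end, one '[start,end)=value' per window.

i=0 t=1 v=1: → [1,6); WM=-2
i=1 t=3 v=1: → [1,8); WM=0
i=2 t=3 v=9: → [1,8); WM=0
i=3 t=9 v=1: → [9,14); WM=6
i=4 t=11 v=4: → [9,16); WM=8
i=5 t=9 v=9: → [9,16); WM=8
i=6 t=14 v=6: → [9,19); WM=11
i=7 t=16 v=5: → [9,21); WM=13
i=8 t=17 v=1: → [9,22); WM=14
i=9 t=5 v=5: DROP (t<14-4); WM=14
i=10 t=18 v=1: → [9,23); WM=15
i=11 t=18 v=6: → [9,23); WM=15

[1,8)=11 [9,23)=33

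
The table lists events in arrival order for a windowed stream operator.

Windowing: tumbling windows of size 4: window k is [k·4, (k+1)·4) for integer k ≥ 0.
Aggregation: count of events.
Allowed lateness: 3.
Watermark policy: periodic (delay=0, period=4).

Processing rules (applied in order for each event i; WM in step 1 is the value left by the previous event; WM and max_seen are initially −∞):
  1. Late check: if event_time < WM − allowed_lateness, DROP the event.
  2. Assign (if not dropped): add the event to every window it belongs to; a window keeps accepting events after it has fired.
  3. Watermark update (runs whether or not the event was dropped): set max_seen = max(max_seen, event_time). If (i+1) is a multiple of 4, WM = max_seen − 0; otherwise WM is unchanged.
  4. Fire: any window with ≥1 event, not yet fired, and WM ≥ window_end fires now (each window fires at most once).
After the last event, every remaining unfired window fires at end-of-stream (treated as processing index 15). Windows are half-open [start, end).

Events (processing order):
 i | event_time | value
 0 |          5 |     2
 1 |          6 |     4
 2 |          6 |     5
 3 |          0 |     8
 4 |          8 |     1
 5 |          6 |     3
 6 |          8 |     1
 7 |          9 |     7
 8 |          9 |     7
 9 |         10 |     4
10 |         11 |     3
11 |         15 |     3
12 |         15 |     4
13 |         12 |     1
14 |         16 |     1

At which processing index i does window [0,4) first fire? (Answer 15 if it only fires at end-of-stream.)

i=0 t=5 v=2: → [4,8); WM=−∞
i=1 t=6 v=4: → [4,8); WM=−∞
i=2 t=6 v=5: → [4,8); WM=−∞
i=3 t=0 v=8: → [0,4); WM=6; [0,4) fires=1
i=4 t=8 v=1: → [8,12); WM=6
i=5 t=6 v=3: → [4,8); WM=6
i=6 t=8 v=1: → [8,12); WM=6
i=7 t=9 v=7: → [8,12); WM=9; [4,8) fires=4
i=8 t=9 v=7: → [8,12); WM=9
i=9 t=10 v=4: → [8,12); WM=9
i=10 t=11 v=3: → [8,12); WM=9
i=11 t=15 v=3: → [12,16); WM=15; [8,12) fires=6
i=12 t=15 v=4: → [12,16); WM=15
i=13 t=12 v=1: → [12,16); WM=15
i=14 t=16 v=1: → [16,20); WM=15

3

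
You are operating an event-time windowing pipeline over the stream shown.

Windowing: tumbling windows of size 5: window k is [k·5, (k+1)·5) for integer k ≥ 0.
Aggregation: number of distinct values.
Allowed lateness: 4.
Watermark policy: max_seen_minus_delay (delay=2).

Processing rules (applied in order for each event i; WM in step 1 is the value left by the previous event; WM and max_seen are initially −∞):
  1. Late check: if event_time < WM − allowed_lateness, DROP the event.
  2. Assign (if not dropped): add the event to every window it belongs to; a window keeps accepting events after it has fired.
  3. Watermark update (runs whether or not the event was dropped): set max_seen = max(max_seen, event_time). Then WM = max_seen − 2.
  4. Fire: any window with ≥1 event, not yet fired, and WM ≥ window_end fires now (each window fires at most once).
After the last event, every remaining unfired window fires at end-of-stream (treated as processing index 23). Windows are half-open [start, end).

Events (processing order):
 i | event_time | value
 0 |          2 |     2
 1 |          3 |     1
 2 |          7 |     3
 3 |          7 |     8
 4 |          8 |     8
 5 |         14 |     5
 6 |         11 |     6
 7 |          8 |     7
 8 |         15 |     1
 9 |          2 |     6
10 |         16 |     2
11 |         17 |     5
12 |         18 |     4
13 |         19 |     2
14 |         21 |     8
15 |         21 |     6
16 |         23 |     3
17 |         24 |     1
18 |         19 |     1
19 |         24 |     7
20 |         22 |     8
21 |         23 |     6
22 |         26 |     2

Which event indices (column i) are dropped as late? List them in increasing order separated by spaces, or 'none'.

9

i=0 t=2 v=2: → [0,5); WM=0
i=1 t=3 v=1: → [0,5); WM=1
i=2 t=7 v=3: → [5,10); WM=5; [0,5) fires=2
i=3 t=7 v=8: → [5,10); WM=5
i=4 t=8 v=8: → [5,10); WM=6
i=5 t=14 v=5: → [10,15); WM=12; [5,10) fires=2
i=6 t=11 v=6: → [10,15); WM=12
i=7 t=8 v=7: → [5,10); WM=12
i=8 t=15 v=1: → [15,20); WM=13
i=9 t=2 v=6: DROP (t<13-4); WM=13
i=10 t=16 v=2: → [15,20); WM=14
i=11 t=17 v=5: → [15,20); WM=15; [10,15) fires=2
i=12 t=18 v=4: → [15,20); WM=16
i=13 t=19 v=2: → [15,20); WM=17
i=14 t=21 v=8: → [20,25); WM=19
i=15 t=21 v=6: → [20,25); WM=19
i=16 t=23 v=3: → [20,25); WM=21; [15,20) fires=4
i=17 t=24 v=1: → [20,25); WM=22
i=18 t=19 v=1: → [15,20); WM=22
i=19 t=24 v=7: → [20,25); WM=22
i=20 t=22 v=8: → [20,25); WM=22
i=21 t=23 v=6: → [20,25); WM=22
i=22 t=26 v=2: → [25,30); WM=24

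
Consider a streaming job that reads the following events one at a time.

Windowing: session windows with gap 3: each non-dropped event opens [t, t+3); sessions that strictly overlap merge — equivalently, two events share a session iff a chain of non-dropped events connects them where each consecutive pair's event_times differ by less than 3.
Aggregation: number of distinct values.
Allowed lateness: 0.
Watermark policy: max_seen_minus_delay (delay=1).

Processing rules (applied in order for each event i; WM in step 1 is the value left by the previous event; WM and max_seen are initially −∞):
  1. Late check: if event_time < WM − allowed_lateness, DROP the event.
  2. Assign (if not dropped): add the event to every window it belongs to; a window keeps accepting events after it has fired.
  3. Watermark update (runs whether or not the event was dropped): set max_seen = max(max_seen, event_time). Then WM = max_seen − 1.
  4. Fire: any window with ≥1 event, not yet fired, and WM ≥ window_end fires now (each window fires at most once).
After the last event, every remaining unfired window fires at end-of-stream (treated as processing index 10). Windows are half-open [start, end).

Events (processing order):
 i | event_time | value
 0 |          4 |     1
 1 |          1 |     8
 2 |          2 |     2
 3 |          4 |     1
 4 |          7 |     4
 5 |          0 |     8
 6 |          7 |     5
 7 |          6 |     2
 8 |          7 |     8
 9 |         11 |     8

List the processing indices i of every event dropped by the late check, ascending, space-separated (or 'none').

1 2 5

i=0 t=4 v=1: → [4,7); WM=3
i=1 t=1 v=8: DROP (t<3-0); WM=3
i=2 t=2 v=2: DROP (t<3-0); WM=3
i=3 t=4 v=1: → [4,7); WM=3
i=4 t=7 v=4: → [7,10); WM=6
i=5 t=0 v=8: DROP (t<6-0); WM=6
i=6 t=7 v=5: → [7,10); WM=6
i=7 t=6 v=2: → [4,10); WM=6
i=8 t=7 v=8: → [4,10); WM=6
i=9 t=11 v=8: → [11,14); WM=10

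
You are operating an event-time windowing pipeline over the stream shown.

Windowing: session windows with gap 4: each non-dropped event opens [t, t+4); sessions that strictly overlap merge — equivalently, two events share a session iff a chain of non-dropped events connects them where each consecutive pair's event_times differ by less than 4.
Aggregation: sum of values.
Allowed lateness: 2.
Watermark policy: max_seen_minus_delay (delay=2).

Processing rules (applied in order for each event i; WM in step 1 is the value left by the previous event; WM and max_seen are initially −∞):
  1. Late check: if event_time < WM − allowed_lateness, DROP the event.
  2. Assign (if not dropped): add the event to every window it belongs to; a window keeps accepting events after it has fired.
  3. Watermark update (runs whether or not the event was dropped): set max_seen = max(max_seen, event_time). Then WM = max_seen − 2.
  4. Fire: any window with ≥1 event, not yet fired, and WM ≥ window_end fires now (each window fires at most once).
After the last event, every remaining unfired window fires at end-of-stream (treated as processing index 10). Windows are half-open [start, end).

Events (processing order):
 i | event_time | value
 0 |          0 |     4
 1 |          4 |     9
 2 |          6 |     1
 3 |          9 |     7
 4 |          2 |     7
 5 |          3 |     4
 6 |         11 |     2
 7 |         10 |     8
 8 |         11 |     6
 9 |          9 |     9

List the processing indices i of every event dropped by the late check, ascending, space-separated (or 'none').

4 5

i=0 t=0 v=4: → [0,4); WM=-2
i=1 t=4 v=9: → [4,8); WM=2
i=2 t=6 v=1: → [4,10); WM=4
i=3 t=9 v=7: → [4,13); WM=7
i=4 t=2 v=7: DROP (t<7-2); WM=7
i=5 t=3 v=4: DROP (t<7-2); WM=7
i=6 t=11 v=2: → [4,15); WM=9
i=7 t=10 v=8: → [4,15); WM=9
i=8 t=11 v=6: → [4,15); WM=9
i=9 t=9 v=9: → [4,15); WM=9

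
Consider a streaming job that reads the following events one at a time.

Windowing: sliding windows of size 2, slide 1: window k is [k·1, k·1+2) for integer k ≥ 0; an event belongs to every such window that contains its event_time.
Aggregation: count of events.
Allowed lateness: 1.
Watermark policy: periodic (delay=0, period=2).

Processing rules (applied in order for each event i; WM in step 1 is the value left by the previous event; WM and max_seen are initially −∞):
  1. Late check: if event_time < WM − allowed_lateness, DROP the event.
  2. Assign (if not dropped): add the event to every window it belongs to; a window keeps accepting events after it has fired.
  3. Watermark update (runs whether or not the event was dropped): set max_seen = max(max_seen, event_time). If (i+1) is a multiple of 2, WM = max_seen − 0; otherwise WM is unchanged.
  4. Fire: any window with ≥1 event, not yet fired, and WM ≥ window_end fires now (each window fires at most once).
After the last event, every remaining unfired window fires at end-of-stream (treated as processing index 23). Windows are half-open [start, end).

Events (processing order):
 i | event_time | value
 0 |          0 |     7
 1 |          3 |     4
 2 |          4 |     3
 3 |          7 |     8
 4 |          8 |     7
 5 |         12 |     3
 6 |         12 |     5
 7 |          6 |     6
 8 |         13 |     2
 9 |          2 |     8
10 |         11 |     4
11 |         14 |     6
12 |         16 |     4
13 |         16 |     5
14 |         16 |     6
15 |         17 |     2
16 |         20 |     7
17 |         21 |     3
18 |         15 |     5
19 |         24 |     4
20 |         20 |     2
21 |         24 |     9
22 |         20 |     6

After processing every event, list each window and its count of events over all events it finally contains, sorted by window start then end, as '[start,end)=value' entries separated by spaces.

i=0 t=0 v=7: → [0,2); WM=−∞
i=1 t=3 v=4: → [3,5),[2,4); WM=3; [0,2) fires=1
i=2 t=4 v=3: → [4,6),[3,5); WM=3
i=3 t=7 v=8: → [7,9),[6,8); WM=7; [2,4) fires=1 [3,5) fires=2 [4,6) fires=1
i=4 t=8 v=7: → [8,10),[7,9); WM=7
i=5 t=12 v=3: → [12,14),[11,13); WM=12; [6,8) fires=1 [7,9) fires=2 [8,10) fires=1
i=6 t=12 v=5: → [12,14),[11,13); WM=12
i=7 t=6 v=6: DROP (t<12-1); WM=12
i=8 t=13 v=2: → [13,15),[12,14); WM=12
i=9 t=2 v=8: DROP (t<12-1); WM=13; [11,13) fires=2
i=10 t=11 v=4: DROP (t<13-1); WM=13
i=11 t=14 v=6: → [14,16),[13,15); WM=14; [12,14) fires=3
i=12 t=16 v=4: → [16,18),[15,17); WM=14
i=13 t=16 v=5: → [16,18),[15,17); WM=16; [13,15) fires=2 [14,16) fires=1
i=14 t=16 v=6: → [16,18),[15,17); WM=16
i=15 t=17 v=2: → [17,19),[16,18); WM=17; [15,17) fires=3
i=16 t=20 v=7: → [20,22),[19,21); WM=17
i=17 t=21 v=3: → [21,23),[20,22); WM=21; [16,18) fires=4 [17,19) fires=1 [19,21) fires=1
i=18 t=15 v=5: DROP (t<21-1); WM=21
i=19 t=24 v=4: → [24,26),[23,25); WM=24; [20,22) fires=2 [21,23) fires=1
i=20 t=20 v=2: DROP (t<24-1); WM=24
i=21 t=24 v=9: → [24,26),[23,25); WM=24
i=22 t=20 v=6: DROP (t<24-1); WM=24

[0,2)=1 [2,4)=1 [3,5)=2 [4,6)=1 [6,8)=1 [7,9)=2 [8,10)=1 [11,13)=2 [12,14)=3 [13,15)=2 [14,16)=1 [15,17)=3 [16,18)=4 [17,19)=1 [19,21)=1 [20,22)=2 [21,23)=1 [23,25)=2 [24,26)=2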